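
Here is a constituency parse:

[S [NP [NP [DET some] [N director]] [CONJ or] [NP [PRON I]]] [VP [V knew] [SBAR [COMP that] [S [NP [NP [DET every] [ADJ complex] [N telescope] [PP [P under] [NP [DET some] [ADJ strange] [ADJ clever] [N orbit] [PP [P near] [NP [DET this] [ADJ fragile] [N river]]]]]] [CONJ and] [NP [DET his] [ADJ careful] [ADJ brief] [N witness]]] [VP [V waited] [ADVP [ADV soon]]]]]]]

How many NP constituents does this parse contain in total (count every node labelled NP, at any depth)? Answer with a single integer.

8

Scanning left to right, an opening `[NP` appears at word positions 1, 1, 4, 7, 7, 11, 16, 20 — 8 in total.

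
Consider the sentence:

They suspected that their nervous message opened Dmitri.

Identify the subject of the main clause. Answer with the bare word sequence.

"they" is the NP that combines with the VP headed by "suspected" to form the main clause — the subject.

they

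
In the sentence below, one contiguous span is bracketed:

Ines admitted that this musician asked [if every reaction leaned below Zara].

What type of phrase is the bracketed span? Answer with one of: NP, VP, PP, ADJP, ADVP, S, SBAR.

SBAR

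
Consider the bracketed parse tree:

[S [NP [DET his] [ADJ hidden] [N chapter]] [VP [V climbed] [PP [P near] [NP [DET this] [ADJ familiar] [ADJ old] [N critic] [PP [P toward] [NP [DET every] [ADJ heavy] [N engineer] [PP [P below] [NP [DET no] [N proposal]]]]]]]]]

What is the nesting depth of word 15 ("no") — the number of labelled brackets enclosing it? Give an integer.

9

Counting open brackets not yet closed at "no": [S [VP [PP [NP [PP [NP [PP [NP [DET = 9.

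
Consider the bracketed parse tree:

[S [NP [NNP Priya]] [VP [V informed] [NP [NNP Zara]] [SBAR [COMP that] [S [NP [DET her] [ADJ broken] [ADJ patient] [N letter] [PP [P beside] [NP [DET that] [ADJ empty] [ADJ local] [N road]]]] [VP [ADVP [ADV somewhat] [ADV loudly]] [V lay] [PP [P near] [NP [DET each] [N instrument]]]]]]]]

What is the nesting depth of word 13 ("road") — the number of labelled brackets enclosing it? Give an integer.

8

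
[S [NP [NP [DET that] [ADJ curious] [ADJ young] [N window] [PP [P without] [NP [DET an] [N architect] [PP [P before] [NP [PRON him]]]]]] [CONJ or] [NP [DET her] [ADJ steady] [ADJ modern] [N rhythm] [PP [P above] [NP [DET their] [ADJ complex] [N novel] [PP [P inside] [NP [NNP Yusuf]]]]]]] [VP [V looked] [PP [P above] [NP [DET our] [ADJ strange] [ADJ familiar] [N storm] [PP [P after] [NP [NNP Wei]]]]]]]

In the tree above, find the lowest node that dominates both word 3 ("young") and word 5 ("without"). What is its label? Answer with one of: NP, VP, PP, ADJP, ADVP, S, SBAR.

NP

The smallest bracket enclosing both words is [NP that curious young window without an architect before him], so the label is NP.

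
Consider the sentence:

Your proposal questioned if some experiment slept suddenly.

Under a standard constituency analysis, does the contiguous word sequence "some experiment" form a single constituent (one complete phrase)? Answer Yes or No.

"some experiment" is exactly the noun phrase [NP some experiment], a complete constituent.

Yes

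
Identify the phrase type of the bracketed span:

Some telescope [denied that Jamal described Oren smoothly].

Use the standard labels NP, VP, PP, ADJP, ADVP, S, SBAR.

"denied" is the head of the bracketed span, so the span is a verb phrase: VP.

VP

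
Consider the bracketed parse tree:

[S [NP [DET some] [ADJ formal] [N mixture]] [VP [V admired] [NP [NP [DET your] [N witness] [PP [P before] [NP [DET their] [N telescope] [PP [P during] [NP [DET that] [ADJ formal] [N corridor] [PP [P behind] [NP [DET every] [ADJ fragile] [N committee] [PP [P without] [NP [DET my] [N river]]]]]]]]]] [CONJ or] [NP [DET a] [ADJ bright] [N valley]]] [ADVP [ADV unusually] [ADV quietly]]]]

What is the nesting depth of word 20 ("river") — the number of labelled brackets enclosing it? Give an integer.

13

Counting open brackets not yet closed at "river": [S [VP [NP [NP [PP [NP [PP [NP [PP [NP [PP [NP [N = 13.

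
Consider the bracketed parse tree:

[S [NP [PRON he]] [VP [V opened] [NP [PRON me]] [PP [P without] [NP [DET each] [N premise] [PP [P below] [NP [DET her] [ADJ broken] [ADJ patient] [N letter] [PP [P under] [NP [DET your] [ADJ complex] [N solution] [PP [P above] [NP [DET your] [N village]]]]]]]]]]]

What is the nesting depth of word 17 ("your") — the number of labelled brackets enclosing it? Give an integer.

11

Path from the root down to the word: S → VP → PP → NP → PP → NP → PP → NP → PP → NP → DET. That is 11 enclosing brackets.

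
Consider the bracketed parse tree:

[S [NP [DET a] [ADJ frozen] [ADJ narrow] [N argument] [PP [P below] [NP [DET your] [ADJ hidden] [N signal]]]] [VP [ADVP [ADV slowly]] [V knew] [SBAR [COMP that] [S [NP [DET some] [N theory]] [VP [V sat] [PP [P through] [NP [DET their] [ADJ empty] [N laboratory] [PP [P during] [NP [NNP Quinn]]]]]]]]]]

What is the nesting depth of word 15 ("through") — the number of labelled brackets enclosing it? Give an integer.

7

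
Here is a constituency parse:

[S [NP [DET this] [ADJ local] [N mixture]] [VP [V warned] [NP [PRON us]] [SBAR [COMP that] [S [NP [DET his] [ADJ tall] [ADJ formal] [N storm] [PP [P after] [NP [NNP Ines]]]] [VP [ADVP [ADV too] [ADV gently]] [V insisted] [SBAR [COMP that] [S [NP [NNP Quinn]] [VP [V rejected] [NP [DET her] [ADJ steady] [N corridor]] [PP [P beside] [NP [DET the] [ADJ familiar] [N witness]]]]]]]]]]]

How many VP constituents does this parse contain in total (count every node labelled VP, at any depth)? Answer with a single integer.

The VP constituents are: [VP warned us that his tall formal storm after Ines too gently insisted that Quinn rejected her steady corridor beside the familiar witness]; [VP too gently insisted that Quinn rejected her steady corridor beside the familiar witness]; [VP rejected her steady corridor beside the familiar witness]. Total: 3.

3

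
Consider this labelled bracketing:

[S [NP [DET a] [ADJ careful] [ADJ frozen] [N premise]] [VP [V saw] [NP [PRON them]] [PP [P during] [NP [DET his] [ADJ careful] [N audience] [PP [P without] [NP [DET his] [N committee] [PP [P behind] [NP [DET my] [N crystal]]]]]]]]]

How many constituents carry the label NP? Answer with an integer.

Scanning left to right, an opening `[NP` appears at word positions 1, 6, 8, 12, 15 — 5 in total.

5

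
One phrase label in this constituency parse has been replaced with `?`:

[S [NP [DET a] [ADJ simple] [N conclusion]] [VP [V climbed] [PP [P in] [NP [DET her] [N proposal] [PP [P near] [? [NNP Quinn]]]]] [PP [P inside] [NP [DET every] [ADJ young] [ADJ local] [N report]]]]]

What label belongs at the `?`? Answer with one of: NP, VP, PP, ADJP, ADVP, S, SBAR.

NP

The `?` node immediately contains: NNP 'Quinn'. That is the internal structure of a noun phrase, so the label is NP.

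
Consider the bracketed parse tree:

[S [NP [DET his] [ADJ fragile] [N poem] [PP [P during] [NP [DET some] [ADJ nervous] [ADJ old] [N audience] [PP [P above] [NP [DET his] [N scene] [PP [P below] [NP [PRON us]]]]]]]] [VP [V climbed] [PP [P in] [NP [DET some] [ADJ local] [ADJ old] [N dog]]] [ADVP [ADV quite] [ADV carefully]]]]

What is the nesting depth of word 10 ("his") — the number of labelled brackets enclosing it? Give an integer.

7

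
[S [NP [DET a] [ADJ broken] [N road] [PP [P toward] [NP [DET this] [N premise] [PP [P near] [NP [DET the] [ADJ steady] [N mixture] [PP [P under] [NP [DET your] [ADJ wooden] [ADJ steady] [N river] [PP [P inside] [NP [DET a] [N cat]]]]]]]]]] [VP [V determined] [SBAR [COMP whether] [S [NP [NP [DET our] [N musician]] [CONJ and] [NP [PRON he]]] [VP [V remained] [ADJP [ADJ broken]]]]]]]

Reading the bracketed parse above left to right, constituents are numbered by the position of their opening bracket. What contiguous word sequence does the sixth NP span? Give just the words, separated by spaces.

our musician and he

The NP opening brackets appear, in order, over: "a broken road toward this premise near the steady mixture under your wooden steady river inside a cat"; "this premise near the steady mixture under your wooden steady river inside a cat"; "the steady mixture under your wooden steady river inside a cat"; "your wooden steady river inside a cat"; "a cat"; "our musician and he"; "our musician"; "he". The sixth one spans "our musician and he".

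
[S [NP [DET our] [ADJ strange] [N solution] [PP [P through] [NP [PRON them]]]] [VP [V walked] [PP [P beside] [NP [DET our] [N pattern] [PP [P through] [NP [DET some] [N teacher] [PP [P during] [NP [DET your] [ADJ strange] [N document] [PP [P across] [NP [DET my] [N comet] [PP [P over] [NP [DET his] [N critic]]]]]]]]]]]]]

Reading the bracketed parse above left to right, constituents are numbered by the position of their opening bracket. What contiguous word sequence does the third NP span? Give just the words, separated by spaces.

our pattern through some teacher during your strange document across my comet over his critic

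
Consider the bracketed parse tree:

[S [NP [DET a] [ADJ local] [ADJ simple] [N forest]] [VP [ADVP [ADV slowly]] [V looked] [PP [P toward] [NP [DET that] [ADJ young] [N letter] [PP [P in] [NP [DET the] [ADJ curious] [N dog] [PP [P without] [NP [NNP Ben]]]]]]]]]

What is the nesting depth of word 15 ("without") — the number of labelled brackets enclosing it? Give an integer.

The word sits inside P, which is inside PP, inside NP, inside PP, inside NP, inside PP, inside VP, inside S — 8 brackets in all.

8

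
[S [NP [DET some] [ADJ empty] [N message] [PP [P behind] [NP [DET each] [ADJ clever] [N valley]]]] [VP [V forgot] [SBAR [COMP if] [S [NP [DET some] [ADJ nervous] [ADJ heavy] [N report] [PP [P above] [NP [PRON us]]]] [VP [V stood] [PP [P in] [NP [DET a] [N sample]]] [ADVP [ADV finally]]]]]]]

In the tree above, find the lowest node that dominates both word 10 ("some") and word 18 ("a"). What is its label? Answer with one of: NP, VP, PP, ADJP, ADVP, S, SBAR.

S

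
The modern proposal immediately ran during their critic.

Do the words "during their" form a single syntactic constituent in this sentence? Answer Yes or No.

No

"during" belongs to the preposition "during" while "their" belongs to the noun phrase "their critic"; a span that runs across that boundary is not a single phrase.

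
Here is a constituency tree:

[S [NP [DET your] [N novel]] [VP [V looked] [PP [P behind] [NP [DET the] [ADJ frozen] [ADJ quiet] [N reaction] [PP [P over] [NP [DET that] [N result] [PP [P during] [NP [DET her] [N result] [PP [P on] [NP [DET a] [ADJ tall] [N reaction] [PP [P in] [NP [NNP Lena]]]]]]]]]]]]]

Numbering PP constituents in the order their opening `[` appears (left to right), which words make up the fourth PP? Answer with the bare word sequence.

on a tall reaction in Lena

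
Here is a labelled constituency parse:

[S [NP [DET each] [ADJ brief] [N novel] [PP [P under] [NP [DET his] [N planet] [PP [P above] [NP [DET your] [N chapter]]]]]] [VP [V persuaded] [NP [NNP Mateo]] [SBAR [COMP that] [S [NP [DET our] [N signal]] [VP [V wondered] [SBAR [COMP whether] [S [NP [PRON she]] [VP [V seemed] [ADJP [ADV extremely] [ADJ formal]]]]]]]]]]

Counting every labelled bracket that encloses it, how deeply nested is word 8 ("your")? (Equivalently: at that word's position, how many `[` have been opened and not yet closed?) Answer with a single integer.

The word sits inside DET, which is inside NP, inside PP, inside NP, inside PP, inside NP, inside S — 7 brackets in all.

7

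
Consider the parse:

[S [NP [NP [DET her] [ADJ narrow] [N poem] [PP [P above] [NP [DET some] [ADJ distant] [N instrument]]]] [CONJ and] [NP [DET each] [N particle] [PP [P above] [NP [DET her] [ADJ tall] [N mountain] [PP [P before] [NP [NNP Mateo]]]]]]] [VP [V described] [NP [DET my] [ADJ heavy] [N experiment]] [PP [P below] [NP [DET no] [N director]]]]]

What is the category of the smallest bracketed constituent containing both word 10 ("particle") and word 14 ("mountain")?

NP

Both words fall inside [NP each particle above her tall mountain before Mateo] (words 9–16), and no smaller constituent contains them both. Label: NP.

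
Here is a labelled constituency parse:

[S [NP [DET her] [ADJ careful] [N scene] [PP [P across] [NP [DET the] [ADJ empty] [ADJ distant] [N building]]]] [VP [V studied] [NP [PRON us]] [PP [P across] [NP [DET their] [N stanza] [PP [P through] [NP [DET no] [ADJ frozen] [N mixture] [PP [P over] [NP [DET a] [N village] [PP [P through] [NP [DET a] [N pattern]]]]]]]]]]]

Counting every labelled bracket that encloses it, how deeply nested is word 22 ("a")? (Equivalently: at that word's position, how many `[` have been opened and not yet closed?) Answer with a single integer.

11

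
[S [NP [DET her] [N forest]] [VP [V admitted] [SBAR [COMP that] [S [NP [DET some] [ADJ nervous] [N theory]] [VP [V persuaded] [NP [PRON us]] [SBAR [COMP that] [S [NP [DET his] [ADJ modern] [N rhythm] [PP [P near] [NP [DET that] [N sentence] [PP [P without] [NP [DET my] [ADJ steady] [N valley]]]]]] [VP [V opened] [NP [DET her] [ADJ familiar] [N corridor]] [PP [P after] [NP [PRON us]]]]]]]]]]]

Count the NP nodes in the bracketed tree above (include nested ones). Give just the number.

Listing each NP by its span: [NP her forest]; [NP some nervous theory]; [NP us]; [NP his modern rhythm near that sentence without my steady valley]; [NP that sentence without my steady valley]; [NP my steady valley] … — that makes 8.

8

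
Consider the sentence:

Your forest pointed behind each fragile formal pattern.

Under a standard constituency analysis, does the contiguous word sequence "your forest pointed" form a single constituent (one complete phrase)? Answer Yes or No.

The smallest constituent containing the whole sequence is the clause [S your forest pointed behind each fragile formal pattern], but the sequence is only part of it — it straddles the boundary between noun phrase "your forest" and verb phrase "pointed behind each fragile formal pattern".

No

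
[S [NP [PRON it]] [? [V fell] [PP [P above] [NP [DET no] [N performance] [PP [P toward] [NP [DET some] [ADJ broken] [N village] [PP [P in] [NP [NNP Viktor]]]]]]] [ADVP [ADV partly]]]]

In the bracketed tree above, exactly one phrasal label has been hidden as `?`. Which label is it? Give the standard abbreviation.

VP

A constituent whose immediate children are V 'fell', PP, ADVP is a verb phrase: VP.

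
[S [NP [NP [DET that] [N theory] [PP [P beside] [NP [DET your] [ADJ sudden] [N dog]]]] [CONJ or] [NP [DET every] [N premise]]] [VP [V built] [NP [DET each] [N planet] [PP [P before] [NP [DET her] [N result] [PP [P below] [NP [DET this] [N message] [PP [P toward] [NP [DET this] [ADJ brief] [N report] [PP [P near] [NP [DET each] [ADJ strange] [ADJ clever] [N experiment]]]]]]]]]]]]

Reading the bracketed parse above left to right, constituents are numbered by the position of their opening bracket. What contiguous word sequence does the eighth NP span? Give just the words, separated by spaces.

this brief report near each strange clever experiment

The NP opening brackets appear, in order, over: "that theory beside your sudden dog or every premise"; "that theory beside your sudden dog"; "your sudden dog"; "every premise"; "each planet before her result below this message toward this brief report near each strange clever experiment"; "her result below this message toward this brief report near each strange clever experiment"; "this message toward this brief report near each strange clever experiment"; "this brief report near each strange clever experiment"; "each strange clever experiment". The eighth one spans "this brief report near each strange clever experiment".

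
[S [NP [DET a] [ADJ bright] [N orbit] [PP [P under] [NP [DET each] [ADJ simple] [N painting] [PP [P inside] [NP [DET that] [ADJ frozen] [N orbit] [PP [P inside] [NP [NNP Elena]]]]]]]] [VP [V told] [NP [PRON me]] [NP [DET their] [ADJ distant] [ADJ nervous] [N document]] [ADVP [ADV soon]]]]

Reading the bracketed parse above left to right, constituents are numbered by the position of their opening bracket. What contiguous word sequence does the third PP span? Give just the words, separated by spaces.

inside Elena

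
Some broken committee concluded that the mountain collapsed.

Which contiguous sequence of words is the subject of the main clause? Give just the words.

some broken committee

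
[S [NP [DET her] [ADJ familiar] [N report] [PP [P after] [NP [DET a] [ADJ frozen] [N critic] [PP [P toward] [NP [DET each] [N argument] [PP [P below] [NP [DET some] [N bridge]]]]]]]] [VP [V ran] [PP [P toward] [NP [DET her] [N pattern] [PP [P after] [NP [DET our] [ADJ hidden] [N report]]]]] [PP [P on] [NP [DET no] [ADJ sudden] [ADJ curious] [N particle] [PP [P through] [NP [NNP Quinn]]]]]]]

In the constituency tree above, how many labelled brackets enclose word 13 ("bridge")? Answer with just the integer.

9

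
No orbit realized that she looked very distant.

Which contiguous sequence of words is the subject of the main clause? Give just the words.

In the main clause the verb is "realized"; the NP preceding it, "no orbit", is the subject.

no orbit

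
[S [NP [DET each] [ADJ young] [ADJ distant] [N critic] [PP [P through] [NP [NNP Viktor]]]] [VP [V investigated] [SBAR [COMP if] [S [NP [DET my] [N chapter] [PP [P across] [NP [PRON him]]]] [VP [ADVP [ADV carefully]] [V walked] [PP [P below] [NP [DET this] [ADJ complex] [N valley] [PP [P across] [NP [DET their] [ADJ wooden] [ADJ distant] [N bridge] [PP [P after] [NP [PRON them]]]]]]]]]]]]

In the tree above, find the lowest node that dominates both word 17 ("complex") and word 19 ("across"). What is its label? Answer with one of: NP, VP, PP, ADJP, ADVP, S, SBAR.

NP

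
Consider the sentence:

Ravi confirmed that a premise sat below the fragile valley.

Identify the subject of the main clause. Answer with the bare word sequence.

Ravi

In the main clause the verb is "confirmed"; the NP preceding it, "Ravi", is the subject.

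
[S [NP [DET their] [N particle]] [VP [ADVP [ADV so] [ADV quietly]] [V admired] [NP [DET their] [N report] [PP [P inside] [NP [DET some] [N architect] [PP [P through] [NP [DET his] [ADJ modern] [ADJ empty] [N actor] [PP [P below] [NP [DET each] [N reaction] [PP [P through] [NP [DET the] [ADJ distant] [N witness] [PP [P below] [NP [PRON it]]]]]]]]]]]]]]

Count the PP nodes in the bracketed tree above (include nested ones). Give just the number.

Listing each PP by its span: [PP inside some architect through his modern empty actor below each reaction through the distant witness below it]; [PP through his modern empty actor below each reaction through the distant witness below it]; [PP below each reaction through the distant witness below it]; [PP through the distant witness below it]; [PP below it] — that makes 5.

5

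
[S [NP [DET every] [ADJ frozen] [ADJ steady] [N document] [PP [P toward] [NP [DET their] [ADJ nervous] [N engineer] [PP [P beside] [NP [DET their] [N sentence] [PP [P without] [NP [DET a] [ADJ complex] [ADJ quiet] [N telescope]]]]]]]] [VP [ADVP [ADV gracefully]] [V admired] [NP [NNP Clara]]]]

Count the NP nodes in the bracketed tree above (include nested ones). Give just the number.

Listing each NP by its span: [NP every frozen steady document toward their nervous engineer beside their sentence without a complex quiet telescope]; [NP their nervous engineer beside their sentence without a complex quiet telescope]; [NP their sentence without a complex quiet telescope]; [NP a complex quiet telescope]; [NP Clara] — that makes 5.

5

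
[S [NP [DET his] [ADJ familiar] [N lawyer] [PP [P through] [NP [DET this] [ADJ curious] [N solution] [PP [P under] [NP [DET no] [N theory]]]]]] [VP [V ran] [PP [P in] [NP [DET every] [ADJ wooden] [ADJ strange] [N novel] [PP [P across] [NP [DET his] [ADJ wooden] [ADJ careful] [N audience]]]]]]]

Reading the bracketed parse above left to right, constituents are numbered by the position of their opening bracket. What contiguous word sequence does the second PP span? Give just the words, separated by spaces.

In left-to-right order the PP constituents are "through this curious solution under no theory"; "under no theory"; "in every wooden strange novel across his wooden careful audience"; "across his wooden careful audience". Number 2 is "under no theory".

under no theory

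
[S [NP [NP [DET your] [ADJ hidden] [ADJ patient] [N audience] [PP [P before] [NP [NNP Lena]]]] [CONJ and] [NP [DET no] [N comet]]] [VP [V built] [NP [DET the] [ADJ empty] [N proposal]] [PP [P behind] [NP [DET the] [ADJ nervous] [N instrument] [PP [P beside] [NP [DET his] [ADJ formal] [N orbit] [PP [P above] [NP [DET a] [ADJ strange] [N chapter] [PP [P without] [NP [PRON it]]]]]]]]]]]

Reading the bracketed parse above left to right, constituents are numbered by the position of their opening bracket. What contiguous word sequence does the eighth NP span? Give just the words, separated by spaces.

In left-to-right order the NP constituents are "your hidden patient audience before Lena and no comet"; "your hidden patient audience before Lena"; "Lena"; "no comet"; "the empty proposal"; "the nervous instrument beside his formal orbit above a strange chapter without it"; "his formal orbit above a strange chapter without it"; "a strange chapter without it"; "it". Number 8 is "a strange chapter without it".

a strange chapter without it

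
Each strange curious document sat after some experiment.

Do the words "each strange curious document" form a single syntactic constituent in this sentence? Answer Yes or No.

These words form the whole noun phrase headed by "document", so yes — one constituent.

Yes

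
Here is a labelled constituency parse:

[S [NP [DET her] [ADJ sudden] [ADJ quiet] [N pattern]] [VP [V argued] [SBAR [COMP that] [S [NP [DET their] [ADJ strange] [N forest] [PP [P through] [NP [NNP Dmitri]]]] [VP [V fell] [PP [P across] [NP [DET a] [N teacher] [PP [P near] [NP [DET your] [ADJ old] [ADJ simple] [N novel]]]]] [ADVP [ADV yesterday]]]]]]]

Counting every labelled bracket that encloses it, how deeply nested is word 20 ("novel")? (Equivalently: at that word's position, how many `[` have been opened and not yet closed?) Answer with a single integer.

10

Path from the root down to the word: S → VP → SBAR → S → VP → PP → NP → PP → NP → N. That is 10 enclosing brackets.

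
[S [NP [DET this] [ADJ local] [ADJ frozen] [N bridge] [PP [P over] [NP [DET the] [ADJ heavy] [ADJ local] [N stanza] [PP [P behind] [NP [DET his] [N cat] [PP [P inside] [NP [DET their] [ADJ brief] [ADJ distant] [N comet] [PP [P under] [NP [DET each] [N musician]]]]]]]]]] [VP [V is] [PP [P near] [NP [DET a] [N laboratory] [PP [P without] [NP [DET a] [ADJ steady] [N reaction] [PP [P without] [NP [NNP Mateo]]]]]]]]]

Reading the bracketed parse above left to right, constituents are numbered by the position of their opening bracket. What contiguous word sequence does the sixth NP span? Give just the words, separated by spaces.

a laboratory without a steady reaction without Mateo

The NP opening brackets appear, in order, over: "this local frozen bridge over the heavy local stanza behind his cat inside their brief distant comet under each musician"; "the heavy local stanza behind his cat inside their brief distant comet under each musician"; "his cat inside their brief distant comet under each musician"; "their brief distant comet under each musician"; "each musician"; "a laboratory without a steady reaction without Mateo"; "a steady reaction without Mateo"; "Mateo". The sixth one spans "a laboratory without a steady reaction without Mateo".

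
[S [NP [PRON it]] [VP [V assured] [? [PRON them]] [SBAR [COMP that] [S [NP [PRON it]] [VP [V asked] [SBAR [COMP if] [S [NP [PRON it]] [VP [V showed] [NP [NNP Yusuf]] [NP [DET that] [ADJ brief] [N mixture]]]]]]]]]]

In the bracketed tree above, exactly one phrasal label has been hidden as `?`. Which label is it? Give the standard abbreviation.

NP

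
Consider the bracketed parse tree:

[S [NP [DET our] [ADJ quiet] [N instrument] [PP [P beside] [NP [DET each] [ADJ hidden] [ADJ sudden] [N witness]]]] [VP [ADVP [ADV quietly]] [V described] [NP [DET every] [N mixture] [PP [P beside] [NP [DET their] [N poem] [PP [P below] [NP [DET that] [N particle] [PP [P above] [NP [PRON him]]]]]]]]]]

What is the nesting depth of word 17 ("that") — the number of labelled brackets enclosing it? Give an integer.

8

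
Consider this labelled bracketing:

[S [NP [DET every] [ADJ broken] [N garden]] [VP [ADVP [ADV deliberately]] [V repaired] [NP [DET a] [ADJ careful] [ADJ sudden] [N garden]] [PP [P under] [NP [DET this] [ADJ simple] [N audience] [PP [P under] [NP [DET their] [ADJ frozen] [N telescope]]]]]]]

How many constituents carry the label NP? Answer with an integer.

4

Listing each NP by its span: [NP every broken garden]; [NP a careful sudden garden]; [NP this simple audience under their frozen telescope]; [NP their frozen telescope] — that makes 4.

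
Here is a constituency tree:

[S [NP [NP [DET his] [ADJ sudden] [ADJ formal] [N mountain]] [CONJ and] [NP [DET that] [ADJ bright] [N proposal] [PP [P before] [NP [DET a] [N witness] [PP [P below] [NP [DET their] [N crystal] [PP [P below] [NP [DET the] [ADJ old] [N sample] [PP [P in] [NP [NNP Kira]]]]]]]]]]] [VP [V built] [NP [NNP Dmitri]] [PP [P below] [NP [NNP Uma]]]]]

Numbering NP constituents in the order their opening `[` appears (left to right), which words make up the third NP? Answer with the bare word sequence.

In left-to-right order the NP constituents are "his sudden formal mountain and that bright proposal before a witness below their crystal below the old sample in Kira"; "his sudden formal mountain"; "that bright proposal before a witness below their crystal below the old sample in Kira"; "a witness below their crystal below the old sample in Kira"; "their crystal below the old sample in Kira"; "the old sample in Kira"; "Kira"; "Dmitri"; "Uma". Number 3 is "that bright proposal before a witness below their crystal below the old sample in Kira".

that bright proposal before a witness below their crystal below the old sample in Kira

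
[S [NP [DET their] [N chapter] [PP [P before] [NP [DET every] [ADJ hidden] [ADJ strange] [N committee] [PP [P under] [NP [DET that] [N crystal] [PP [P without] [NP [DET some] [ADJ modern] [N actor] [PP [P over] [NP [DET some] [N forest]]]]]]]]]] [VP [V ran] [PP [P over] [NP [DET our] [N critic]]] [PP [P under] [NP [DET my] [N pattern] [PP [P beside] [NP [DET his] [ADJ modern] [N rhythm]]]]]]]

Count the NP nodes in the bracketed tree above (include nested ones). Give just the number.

8

Scanning left to right, an opening `[NP` appears at word positions 1, 4, 9, 12, 16, 20, 23, 26 — 8 in total.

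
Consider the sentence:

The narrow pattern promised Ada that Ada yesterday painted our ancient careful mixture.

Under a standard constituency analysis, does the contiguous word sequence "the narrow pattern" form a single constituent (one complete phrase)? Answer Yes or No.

Yes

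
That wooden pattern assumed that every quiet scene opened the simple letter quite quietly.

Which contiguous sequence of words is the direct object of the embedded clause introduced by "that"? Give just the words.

the simple letter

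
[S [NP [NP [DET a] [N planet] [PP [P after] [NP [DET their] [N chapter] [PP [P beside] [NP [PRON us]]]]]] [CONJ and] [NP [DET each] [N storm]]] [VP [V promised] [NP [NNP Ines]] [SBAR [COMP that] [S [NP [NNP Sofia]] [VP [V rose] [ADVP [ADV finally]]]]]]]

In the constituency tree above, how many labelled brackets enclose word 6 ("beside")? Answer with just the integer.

7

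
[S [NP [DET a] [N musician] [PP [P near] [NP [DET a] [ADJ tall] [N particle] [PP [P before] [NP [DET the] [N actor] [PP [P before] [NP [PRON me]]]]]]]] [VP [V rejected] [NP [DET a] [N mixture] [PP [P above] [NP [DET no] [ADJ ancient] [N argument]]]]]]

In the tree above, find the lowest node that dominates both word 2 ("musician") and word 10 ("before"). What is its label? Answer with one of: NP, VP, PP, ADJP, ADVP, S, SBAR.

NP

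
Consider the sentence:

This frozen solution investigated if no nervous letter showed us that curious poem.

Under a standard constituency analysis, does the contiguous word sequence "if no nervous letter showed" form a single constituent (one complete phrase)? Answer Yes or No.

No

The sequence begins inside the complementizer "if" and ends inside the clause "no nervous letter showed us that curious poem"; it crosses a phrase boundary, so no single node in the tree spans exactly those words.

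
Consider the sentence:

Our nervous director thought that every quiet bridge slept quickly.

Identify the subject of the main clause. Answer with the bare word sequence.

The subject of the main clause is the NP immediately before the verb "thought": "our nervous director".

our nervous director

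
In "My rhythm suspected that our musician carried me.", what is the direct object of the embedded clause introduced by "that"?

me

"carried" heads the VP of the embedded clause introduced by "that", and "me" is its direct object.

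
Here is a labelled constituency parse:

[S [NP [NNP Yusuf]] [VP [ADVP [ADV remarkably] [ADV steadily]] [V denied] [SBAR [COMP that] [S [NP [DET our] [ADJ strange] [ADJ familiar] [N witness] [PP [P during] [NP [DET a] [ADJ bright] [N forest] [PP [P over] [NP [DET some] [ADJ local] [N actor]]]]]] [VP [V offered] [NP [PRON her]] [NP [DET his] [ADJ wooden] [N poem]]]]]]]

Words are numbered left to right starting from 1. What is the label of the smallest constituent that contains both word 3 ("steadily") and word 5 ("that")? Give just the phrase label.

The smallest bracket enclosing both words is [VP remarkably steadily denied that our strange familiar witness during a bright forest over some local actor offered her his wooden poem], so the label is VP.

VP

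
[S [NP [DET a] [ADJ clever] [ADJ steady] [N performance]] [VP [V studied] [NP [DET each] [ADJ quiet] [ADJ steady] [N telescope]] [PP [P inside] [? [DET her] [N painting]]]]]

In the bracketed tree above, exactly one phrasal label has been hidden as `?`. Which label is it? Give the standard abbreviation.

The `?` node immediately contains: DET 'her', N 'painting'. That is the internal structure of a noun phrase, so the label is NP.

NP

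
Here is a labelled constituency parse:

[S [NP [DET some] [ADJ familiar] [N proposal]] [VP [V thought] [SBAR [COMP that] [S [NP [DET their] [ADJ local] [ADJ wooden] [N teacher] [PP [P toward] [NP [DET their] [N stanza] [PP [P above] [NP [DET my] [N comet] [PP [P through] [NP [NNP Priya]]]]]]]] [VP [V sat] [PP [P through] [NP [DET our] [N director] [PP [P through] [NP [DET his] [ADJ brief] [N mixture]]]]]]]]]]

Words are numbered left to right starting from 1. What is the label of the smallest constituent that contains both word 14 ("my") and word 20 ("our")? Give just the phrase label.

S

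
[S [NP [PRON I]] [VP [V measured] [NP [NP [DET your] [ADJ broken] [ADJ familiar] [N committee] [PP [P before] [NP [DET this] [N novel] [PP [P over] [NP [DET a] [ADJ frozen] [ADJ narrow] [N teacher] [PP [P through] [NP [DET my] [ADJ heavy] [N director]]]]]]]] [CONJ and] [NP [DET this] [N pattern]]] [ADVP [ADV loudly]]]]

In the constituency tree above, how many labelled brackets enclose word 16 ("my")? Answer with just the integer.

11

Counting open brackets not yet closed at "my": [S [VP [NP [NP [PP [NP [PP [NP [PP [NP [DET = 11.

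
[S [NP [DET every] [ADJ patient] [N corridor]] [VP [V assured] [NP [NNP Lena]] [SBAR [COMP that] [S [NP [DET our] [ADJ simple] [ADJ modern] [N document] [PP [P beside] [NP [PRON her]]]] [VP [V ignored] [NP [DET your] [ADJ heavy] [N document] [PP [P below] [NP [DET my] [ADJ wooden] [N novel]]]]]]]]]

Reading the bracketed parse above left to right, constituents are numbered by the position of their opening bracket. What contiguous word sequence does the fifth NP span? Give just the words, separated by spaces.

your heavy document below my wooden novel

In left-to-right order the NP constituents are "every patient corridor"; "Lena"; "our simple modern document beside her"; "her"; "your heavy document below my wooden novel"; "my wooden novel". Number 5 is "your heavy document below my wooden novel".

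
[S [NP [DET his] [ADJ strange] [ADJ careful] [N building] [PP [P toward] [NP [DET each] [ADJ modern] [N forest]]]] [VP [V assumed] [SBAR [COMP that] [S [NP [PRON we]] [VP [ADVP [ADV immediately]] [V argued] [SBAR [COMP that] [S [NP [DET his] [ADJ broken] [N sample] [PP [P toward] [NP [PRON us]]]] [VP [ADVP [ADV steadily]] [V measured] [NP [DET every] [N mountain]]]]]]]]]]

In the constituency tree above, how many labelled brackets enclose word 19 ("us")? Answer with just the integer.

11

Path from the root down to the word: S → VP → SBAR → S → VP → SBAR → S → NP → PP → NP → PRON. That is 11 enclosing brackets.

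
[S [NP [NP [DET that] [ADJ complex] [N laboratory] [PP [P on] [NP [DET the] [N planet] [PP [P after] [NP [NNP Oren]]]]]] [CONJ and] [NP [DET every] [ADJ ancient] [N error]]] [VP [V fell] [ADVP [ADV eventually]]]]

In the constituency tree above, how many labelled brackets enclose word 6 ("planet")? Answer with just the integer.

6

Path from the root down to the word: S → NP → NP → PP → NP → N. That is 6 enclosing brackets.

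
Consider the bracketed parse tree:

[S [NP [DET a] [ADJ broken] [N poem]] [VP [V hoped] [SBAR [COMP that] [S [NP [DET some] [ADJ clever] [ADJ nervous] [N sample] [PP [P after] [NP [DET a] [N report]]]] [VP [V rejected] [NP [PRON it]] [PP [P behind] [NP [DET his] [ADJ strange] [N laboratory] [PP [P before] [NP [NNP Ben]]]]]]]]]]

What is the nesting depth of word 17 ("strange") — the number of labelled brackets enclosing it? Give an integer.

8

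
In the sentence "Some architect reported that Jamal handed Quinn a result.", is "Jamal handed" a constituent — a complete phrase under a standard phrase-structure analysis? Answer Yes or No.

"Jamal" belongs to the noun phrase "Jamal" while "handed" belongs to the verb phrase "handed Quinn a result"; a span that runs across that boundary is not a single phrase.

No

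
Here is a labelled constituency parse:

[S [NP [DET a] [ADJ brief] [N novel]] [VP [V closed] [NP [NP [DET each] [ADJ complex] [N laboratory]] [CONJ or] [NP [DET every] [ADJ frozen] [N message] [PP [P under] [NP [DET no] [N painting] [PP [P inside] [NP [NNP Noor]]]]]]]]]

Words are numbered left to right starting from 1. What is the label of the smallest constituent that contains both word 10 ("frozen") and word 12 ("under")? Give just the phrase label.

Word 10 lies under S → VP → NP → NP → ADJ; word 12 lies under S → VP → NP → NP → PP → P. The lowest shared node is the NP.

NP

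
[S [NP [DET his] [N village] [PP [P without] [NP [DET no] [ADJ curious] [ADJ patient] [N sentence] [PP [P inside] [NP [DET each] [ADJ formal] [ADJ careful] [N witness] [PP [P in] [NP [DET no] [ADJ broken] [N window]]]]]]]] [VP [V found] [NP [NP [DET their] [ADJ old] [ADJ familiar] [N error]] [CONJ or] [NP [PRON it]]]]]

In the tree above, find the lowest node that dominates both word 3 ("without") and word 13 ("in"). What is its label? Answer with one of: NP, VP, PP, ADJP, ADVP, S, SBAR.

Word 3 lies under S → NP → PP → P; word 13 lies under S → NP → PP → NP → PP → NP → PP → P. The lowest shared node is the PP.

PP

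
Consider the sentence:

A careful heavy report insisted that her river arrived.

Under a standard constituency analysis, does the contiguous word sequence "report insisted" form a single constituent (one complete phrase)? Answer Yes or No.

No

The smallest constituent containing the whole sequence is the clause [S a careful heavy report insisted that her river arrived], but the sequence is only part of it — it straddles the boundary between noun phrase "a careful heavy report" and verb phrase "insisted that her river arrived".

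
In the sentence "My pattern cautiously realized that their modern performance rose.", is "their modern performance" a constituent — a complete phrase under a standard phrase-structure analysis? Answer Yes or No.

"their modern performance" is exactly the noun phrase [NP their modern performance], a complete constituent.

Yes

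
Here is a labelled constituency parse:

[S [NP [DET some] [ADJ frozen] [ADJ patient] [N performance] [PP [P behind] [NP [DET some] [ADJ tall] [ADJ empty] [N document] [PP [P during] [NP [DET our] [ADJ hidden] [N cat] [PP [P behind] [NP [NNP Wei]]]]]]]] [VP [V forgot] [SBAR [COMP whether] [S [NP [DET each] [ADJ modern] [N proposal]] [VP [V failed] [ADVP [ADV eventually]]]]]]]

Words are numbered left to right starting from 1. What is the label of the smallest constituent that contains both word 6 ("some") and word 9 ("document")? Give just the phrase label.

The smallest bracket enclosing both words is [NP some tall empty document during our hidden cat behind Wei], so the label is NP.

NP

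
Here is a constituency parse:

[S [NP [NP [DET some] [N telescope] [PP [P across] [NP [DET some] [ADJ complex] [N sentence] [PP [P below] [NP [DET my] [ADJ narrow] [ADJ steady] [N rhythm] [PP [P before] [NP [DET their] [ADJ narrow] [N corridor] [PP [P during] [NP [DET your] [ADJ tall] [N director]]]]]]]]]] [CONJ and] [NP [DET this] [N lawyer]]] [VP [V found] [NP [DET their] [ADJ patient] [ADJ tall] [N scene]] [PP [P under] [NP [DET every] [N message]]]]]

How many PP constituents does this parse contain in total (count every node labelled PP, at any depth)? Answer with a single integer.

5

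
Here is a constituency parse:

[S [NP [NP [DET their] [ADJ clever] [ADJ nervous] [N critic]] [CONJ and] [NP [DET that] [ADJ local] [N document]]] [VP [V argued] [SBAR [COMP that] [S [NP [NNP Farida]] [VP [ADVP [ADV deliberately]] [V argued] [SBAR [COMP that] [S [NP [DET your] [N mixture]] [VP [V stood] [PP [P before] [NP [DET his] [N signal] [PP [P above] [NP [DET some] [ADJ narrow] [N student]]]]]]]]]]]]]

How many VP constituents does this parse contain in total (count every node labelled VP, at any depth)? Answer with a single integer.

The VP constituents are: [VP argued that Farida deliberately argued that your mixture stood before his signal above some narrow student]; [VP deliberately argued that your mixture stood before his signal above some narrow student]; [VP stood before his signal above some narrow student]. Total: 3.

3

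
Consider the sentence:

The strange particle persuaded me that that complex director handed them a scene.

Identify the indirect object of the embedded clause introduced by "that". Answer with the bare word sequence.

them

Within the embedded clause introduced by "that", the indirect object of "handed" is "them".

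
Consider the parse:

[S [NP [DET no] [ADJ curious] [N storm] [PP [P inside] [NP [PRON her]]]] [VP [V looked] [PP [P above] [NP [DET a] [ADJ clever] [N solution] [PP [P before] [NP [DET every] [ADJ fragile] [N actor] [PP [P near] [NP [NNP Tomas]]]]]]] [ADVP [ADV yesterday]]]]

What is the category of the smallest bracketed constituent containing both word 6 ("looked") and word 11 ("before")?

The smallest bracket enclosing both words is [VP looked above a clever solution before every fragile actor near Tomas yesterday], so the label is VP.

VP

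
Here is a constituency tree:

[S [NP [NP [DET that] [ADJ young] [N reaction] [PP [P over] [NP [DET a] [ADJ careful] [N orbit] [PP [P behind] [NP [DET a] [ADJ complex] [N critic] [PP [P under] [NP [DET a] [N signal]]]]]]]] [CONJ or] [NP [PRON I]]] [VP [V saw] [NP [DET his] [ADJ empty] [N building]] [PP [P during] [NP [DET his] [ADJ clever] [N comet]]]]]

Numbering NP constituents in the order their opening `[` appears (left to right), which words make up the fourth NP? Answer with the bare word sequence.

a complex critic under a signal

The NP opening brackets appear, in order, over: "that young reaction over a careful orbit behind a complex critic under a signal or I"; "that young reaction over a careful orbit behind a complex critic under a signal"; "a careful orbit behind a complex critic under a signal"; "a complex critic under a signal"; "a signal"; "I"; "his empty building"; "his clever comet". The fourth one spans "a complex critic under a signal".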